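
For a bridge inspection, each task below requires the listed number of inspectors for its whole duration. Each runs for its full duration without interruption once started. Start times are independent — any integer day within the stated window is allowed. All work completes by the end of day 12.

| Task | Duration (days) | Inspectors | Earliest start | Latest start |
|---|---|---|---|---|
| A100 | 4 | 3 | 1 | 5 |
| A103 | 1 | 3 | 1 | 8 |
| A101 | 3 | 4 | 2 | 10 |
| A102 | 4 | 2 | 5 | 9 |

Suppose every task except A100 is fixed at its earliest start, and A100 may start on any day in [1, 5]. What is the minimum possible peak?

5

A100@1: d1:6  d2:7  d3:7  d4:7  d5:2  d6:2  d7:2  d8:2  d9:0  d10:0  d11:0  d12:0 → peak 7
A100@2: d1:3  d2:7  d3:7  d4:7  d5:5  d6:2  d7:2  d8:2  d9:0  d10:0  d11:0  d12:0 → peak 7
A100@3: d1:3  d2:4  d3:7  d4:7  d5:5  d6:5  d7:2  d8:2  d9:0  d10:0  d11:0  d12:0 → peak 7
A100@4: d1:3  d2:4  d3:4  d4:7  d5:5  d6:5  d7:5  d8:2  d9:0  d10:0  d11:0  d12:0 → peak 7
A100@5: d1:3  d2:4  d3:4  d4:4  d5:5  d6:5  d7:5  d8:5  d9:0  d10:0  d11:0  d12:0 → peak 5
Best is A100@5, peak 5.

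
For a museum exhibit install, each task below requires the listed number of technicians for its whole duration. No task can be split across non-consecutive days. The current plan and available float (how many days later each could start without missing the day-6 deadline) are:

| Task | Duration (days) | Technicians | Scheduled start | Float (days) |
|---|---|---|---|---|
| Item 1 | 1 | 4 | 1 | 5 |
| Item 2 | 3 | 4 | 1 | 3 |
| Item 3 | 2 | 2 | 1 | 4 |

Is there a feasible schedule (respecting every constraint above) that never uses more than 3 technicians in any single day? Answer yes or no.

Total technician-days = 20; over 6 days the average is 20/6 > 3, so some day must exceed 3.

no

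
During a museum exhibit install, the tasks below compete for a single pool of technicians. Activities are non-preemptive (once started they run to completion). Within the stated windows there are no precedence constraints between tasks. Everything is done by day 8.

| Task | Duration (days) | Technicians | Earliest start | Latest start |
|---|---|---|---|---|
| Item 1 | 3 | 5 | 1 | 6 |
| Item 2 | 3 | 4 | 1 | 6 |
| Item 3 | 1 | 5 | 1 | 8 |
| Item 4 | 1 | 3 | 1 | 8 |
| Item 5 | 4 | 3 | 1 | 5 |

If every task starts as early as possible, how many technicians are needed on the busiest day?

Early-start schedule: Item 1@1, Item 2@1, Item 3@1, Item 4@1, Item 5@1.
Load per day: day 1: 20, day 2: 12, day 3: 12, day 4: 3, day 5: 0, day 6: 0, day 7: 0, day 8: 0.
Peak is 20.

20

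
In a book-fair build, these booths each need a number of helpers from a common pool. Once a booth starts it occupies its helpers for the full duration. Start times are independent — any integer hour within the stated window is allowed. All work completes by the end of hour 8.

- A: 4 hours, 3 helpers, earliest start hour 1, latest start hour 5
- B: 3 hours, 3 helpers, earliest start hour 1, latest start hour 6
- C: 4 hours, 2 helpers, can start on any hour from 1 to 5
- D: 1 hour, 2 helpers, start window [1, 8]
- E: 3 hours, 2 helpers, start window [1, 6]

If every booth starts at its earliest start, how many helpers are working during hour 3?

At early start, hour 3 has: A, B, C, E.
Demand: 3 + 3 + 2 + 2 = 10.

10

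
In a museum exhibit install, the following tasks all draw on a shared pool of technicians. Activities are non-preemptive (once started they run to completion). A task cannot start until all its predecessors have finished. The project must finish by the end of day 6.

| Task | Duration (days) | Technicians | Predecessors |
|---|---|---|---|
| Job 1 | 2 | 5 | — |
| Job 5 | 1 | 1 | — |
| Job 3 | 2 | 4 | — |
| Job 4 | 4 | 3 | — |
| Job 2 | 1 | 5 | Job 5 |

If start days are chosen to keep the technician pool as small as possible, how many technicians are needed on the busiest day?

Early-start (Job 1@1, Job 5@1, Job 3@1, Job 4@1, Job 2@2) gives peak 17: d1:13  d2:17  d3:3  d4:3  d5:0  d6:0.
Shift Job 3→3, Job 4→2, Job 2→5.
Schedule Job 1@1, Job 5@1, Job 3@3, Job 4@2, Job 2@5: d1:6  d2:8  d3:7  d4:7  d5:8  d6:0 — peak 8.

8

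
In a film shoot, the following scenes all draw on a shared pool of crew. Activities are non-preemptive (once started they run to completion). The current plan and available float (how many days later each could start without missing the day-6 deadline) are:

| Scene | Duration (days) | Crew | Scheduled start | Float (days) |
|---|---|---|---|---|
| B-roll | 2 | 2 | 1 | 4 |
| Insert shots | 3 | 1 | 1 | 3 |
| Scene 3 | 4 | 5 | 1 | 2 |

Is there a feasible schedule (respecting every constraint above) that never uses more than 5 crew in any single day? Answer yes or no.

no

The minimum achievable peak is 6; 5 < 6, so no feasible schedule stays within the cap.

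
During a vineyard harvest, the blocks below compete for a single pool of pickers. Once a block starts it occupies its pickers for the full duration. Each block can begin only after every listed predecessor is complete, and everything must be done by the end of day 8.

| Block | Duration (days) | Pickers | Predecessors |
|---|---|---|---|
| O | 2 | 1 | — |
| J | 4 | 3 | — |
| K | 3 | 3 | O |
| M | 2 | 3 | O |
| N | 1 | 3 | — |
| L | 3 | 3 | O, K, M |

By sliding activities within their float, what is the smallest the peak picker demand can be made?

6

Early-start (O@1, J@1, K@3, M@3, N@1, L@6) gives peak 9: d1:7  d2:4  d3:9  d4:9  d5:3  d6:3  d7:3  d8:3.
Shift J→5.
Schedule O@1, J@5, K@3, M@3, N@1, L@6: d1:4  d2:1  d3:6  d4:6  d5:6  d6:6  d7:6  d8:6 — peak 6.
Total picker-days = 41 over 8 days ⇒ peak ≥ ⌈41/8⌉ = 6, so 6 is optimal.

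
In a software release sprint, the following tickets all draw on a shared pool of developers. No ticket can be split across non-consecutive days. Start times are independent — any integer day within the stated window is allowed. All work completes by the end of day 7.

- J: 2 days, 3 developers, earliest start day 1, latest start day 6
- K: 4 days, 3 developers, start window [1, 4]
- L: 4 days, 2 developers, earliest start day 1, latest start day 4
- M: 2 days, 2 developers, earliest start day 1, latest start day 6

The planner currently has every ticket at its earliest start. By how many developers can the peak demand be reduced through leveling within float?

5

Early-start peak: d1:10  d2:10  d3:5  d4:5  d5:0  d6:0  d7:0 ⇒ 10.
Leveled (J@1, K@3, L@1, M@5): d1:5  d2:5  d3:5  d4:5  d5:5  d6:5  d7:0 ⇒ 5.
Reduction 10 − 5 = 5.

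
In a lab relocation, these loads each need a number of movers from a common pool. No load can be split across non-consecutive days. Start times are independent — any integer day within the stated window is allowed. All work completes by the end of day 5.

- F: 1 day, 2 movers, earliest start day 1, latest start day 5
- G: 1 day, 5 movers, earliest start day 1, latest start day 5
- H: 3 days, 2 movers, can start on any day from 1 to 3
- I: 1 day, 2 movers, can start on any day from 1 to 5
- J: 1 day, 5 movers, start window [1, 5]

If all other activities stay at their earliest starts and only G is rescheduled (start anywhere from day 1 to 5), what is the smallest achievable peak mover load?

11

G@1: d1:16  d2:2  d3:2  d4:0  d5:0 → peak 16
G@2: d1:11  d2:7  d3:2  d4:0  d5:0 → peak 11
G@3: d1:11  d2:2  d3:7  d4:0  d5:0 → peak 11
G@4: d1:11  d2:2  d3:2  d4:5  d5:0 → peak 11
G@5: d1:11  d2:2  d3:2  d4:0  d5:5 → peak 11
Best is G@2, peak 11.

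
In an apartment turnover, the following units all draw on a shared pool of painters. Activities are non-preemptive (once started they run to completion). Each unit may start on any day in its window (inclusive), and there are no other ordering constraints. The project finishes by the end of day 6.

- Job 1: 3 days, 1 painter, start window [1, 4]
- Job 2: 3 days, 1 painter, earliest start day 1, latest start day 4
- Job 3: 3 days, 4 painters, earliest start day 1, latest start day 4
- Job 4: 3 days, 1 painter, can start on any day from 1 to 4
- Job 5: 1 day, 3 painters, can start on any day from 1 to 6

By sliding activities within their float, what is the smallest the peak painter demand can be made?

Early-start (Job 1@1, Job 2@1, Job 3@1, Job 4@1, Job 5@1) gives peak 10: d1:10  d2:7  d3:7  d4:0  d5:0  d6:0.
Shift Job 3→4, Job 4→2.
Schedule Job 1@1, Job 2@1, Job 3@4, Job 4@2, Job 5@1: d1:5  d2:3  d3:3  d4:5  d5:4  d6:4 — peak 5.

5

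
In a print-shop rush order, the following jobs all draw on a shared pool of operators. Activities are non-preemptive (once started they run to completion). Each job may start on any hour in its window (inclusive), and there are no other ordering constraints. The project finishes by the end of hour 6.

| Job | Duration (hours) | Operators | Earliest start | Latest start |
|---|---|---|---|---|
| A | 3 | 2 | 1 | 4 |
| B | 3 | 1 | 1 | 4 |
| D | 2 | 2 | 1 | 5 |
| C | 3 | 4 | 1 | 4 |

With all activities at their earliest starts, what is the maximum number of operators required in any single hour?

Early-start schedule: A@1, B@1, D@1, C@1.
Load per hour: hour 1: 9, hour 2: 9, hour 3: 7, hour 4: 0, hour 5: 0, hour 6: 0.
Peak is 9.

9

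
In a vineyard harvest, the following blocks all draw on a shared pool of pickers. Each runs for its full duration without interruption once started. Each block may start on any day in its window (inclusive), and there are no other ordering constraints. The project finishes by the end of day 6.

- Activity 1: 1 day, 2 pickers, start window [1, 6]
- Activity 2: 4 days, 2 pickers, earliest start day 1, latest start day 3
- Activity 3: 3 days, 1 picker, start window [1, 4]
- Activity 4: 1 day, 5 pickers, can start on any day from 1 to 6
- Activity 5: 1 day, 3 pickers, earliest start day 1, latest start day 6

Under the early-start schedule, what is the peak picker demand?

Early-start schedule: Activity 1@1, Activity 2@1, Activity 3@1, Activity 4@1, Activity 5@1.
Load per day: day 1: 13, day 2: 3, day 3: 3, day 4: 2, day 5: 0, day 6: 0.
Peak is 13.

13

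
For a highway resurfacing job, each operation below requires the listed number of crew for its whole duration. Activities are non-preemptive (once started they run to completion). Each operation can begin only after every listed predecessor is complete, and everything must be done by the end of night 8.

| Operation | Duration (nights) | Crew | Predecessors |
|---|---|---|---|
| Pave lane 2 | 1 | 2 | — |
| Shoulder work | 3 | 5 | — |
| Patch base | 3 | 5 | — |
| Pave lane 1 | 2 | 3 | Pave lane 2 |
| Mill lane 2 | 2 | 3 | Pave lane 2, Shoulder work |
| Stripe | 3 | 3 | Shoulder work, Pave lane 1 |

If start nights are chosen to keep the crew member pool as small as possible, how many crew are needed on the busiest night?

8

Early-start (Pave lane 2@1, Shoulder work@1, Patch base@1, Pave lane 1@2, Mill lane 2@4, Stripe@4) gives peak 13: n1:12  n2:13  n3:13  n4:6  n5:6  n6:3  n7:0  n8:0.
Shift Patch base→4, Stripe→6.
Schedule Pave lane 2@1, Shoulder work@1, Patch base@4, Pave lane 1@2, Mill lane 2@4, Stripe@6: n1:7  n2:8  n3:8  n4:8  n5:8  n6:8  n7:3  n8:3 — peak 8.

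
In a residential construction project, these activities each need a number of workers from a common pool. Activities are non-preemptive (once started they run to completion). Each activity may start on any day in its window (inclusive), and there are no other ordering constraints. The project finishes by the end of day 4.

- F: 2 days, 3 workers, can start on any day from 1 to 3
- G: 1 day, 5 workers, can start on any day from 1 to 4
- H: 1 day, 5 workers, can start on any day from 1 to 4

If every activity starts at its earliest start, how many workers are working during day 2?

3

At early start, day 2 has: F.
Demand: 3 = 3.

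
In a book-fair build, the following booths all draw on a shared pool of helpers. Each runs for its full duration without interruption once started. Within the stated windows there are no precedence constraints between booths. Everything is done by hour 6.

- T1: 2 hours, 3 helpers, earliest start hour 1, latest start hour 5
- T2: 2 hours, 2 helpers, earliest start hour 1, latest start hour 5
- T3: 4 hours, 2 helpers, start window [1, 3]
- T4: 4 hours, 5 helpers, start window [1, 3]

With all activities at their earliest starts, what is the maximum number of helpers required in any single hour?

12

Early-start schedule: T1@1, T2@1, T3@1, T4@1.
Load per hour: hour 1: 12, hour 2: 12, hour 3: 7, hour 4: 7, hour 5: 0, hour 6: 0.
Peak is 12.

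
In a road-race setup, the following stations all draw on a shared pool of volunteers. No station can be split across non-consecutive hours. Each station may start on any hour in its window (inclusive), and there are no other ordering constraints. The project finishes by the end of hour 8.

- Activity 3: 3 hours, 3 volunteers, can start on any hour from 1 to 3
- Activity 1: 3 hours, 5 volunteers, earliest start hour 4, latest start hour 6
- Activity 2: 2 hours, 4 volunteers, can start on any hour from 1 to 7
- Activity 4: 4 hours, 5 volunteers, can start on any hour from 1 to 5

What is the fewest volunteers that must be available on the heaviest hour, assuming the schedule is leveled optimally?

Early-start (Activity 3@1, Activity 1@4, Activity 2@1, Activity 4@1) gives peak 12: h1:12  h2:12  h3:8  h4:10  h5:5  h6:5  h7:0  h8:0.
Shift Activity 1→5, Activity 2→4.
Schedule Activity 3@1, Activity 1@5, Activity 2@4, Activity 4@1: h1:8  h2:8  h3:8  h4:9  h5:9  h6:5  h7:5  h8:0 — peak 9.

9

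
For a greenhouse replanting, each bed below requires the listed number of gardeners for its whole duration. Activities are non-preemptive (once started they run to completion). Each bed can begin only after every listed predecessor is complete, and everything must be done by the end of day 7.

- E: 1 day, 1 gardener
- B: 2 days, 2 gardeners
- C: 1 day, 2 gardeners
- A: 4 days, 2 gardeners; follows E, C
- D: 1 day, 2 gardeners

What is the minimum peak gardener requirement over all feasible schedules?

4

Early-start (E@1, B@1, C@1, A@2, D@1) gives peak 7: d1:7  d2:4  d3:2  d4:2  d5:2  d6:0  d7:0.
Shift C→2, A→3, D→3.
Schedule E@1, B@1, C@2, A@3, D@3: d1:3  d2:4  d3:4  d4:2  d5:2  d6:2  d7:0 — peak 4.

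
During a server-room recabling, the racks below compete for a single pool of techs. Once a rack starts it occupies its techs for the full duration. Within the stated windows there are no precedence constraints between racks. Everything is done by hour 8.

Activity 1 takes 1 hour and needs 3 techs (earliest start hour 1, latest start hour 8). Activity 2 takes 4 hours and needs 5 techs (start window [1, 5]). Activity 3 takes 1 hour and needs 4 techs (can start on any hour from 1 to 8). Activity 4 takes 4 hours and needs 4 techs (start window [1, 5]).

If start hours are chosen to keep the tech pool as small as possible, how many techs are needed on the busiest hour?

8

Early-start (Activity 1@1, Activity 2@1, Activity 3@1, Activity 4@1) gives peak 16: h1:16  h2:9  h3:9  h4:9  h5:0  h6:0  h7:0  h8:0.
Shift Activity 3→5, Activity 4→5.
Schedule Activity 1@1, Activity 2@1, Activity 3@5, Activity 4@5: h1:8  h2:5  h3:5  h4:5  h5:8  h6:4  h7:4  h8:4 — peak 8.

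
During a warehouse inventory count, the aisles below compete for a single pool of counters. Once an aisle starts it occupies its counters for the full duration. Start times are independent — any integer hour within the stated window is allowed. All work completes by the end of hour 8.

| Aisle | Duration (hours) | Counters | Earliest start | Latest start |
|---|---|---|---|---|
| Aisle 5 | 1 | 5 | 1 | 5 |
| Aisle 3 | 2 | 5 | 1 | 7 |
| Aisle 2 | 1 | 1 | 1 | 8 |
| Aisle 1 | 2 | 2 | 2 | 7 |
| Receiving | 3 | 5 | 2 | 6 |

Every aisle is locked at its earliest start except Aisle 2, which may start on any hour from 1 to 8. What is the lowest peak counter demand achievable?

Aisle 2@1: h1:11  h2:12  h3:7  h4:5  h5:0  h6:0  h7:0  h8:0 → peak 12
Aisle 2@2: h1:10  h2:13  h3:7  h4:5  h5:0  h6:0  h7:0  h8:0 → peak 13
Aisle 2@3: h1:10  h2:12  h3:8  h4:5  h5:0  h6:0  h7:0  h8:0 → peak 12
Aisle 2@4: h1:10  h2:12  h3:7  h4:6  h5:0  h6:0  h7:0  h8:0 → peak 12
Aisle 2@5: h1:10  h2:12  h3:7  h4:5  h5:1  h6:0  h7:0  h8:0 → peak 12
Aisle 2@6: h1:10  h2:12  h3:7  h4:5  h5:0  h6:1  h7:0  h8:0 → peak 12
Aisle 2@7: h1:10  h2:12  h3:7  h4:5  h5:0  h6:0  h7:1  h8:0 → peak 12
Aisle 2@8: h1:10  h2:12  h3:7  h4:5  h5:0  h6:0  h7:0  h8:1 → peak 12
Best is Aisle 2@1, peak 12.

12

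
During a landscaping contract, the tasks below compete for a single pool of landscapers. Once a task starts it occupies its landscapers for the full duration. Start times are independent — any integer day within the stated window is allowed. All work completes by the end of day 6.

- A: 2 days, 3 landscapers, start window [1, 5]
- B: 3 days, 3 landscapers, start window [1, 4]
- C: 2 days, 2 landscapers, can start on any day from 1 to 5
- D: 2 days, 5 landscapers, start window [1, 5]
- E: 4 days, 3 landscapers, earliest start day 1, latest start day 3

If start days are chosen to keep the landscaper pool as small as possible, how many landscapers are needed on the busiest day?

8

Early-start (A@1, B@1, C@1, D@1, E@1) gives peak 16: d1:16  d2:16  d3:6  d4:3  d5:0  d6:0.
Shift D→4, E→3.
Schedule A@1, B@1, C@1, D@4, E@3: d1:8  d2:8  d3:6  d4:8  d5:8  d6:3 — peak 8.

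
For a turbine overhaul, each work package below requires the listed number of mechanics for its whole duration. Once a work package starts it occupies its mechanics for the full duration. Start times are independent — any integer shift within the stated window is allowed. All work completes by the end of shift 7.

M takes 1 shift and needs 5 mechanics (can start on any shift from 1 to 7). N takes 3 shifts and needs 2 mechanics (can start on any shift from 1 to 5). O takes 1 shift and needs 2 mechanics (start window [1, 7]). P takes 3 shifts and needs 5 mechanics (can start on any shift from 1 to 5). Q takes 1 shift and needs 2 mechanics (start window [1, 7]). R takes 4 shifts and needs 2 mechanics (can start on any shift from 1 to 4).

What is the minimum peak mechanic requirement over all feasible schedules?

7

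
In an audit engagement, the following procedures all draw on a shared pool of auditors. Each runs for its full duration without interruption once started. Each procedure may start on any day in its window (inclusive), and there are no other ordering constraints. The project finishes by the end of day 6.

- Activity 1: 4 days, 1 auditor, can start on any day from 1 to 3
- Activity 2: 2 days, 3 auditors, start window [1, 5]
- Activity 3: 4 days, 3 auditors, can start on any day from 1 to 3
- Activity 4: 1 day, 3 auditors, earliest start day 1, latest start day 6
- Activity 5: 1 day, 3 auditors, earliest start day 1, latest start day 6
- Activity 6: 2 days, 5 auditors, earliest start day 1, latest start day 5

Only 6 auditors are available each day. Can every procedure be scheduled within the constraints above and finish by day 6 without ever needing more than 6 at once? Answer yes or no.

no

Total auditor-days = 38; over 6 days the average is 38/6 > 6, so some day must exceed 6.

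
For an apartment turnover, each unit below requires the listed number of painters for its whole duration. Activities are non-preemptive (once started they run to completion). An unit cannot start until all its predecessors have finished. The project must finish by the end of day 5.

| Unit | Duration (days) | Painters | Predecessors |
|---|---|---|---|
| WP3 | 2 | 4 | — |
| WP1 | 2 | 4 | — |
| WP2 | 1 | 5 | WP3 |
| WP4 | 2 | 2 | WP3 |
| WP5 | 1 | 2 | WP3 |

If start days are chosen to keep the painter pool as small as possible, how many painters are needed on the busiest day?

Early-start (WP3@1, WP1@1, WP2@3, WP4@3, WP5@3) gives peak 9: d1:8  d2:8  d3:9  d4:2  d5:0.
Shift WP1→3, WP2→5, WP5→5.
Schedule WP3@1, WP1@3, WP2@5, WP4@3, WP5@5: d1:4  d2:4  d3:6  d4:6  d5:7 — peak 7.

7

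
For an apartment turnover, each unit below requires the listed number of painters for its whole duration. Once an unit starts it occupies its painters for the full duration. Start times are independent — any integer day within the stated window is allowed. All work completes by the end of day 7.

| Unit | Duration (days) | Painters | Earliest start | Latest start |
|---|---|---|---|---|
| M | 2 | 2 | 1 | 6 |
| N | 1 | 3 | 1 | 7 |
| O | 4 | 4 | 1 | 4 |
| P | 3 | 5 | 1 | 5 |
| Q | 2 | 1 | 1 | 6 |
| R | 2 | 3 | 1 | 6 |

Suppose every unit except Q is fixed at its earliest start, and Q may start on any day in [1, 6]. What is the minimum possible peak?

17

Q@1: d1:18  d2:15  d3:9  d4:4  d5:0  d6:0  d7:0 → peak 18
Q@2: d1:17  d2:15  d3:10  d4:4  d5:0  d6:0  d7:0 → peak 17
Q@3: d1:17  d2:14  d3:10  d4:5  d5:0  d6:0  d7:0 → peak 17
Q@4: d1:17  d2:14  d3:9  d4:5  d5:1  d6:0  d7:0 → peak 17
Q@5: d1:17  d2:14  d3:9  d4:4  d5:1  d6:1  d7:0 → peak 17
Q@6: d1:17  d2:14  d3:9  d4:4  d5:0  d6:1  d7:1 → peak 17
Best is Q@2, peak 17.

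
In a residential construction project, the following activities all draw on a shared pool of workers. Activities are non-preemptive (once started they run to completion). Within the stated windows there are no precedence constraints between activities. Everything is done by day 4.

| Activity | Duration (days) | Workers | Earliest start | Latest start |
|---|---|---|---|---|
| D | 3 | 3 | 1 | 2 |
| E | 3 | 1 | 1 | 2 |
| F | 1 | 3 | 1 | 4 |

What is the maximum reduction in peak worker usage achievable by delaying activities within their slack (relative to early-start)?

Early-start peak: d1:7  d2:4  d3:4  d4:0 ⇒ 7.
Leveled (D@1, E@1, F@4): d1:4  d2:4  d3:4  d4:3 ⇒ 4.
Reduction 7 − 4 = 3.

3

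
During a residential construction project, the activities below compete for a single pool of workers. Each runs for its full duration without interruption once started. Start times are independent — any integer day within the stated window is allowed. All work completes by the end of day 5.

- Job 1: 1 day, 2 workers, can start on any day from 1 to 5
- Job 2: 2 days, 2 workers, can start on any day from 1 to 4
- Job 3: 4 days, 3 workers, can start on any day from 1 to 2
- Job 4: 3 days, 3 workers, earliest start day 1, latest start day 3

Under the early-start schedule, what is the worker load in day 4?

3

At early start, day 4 has: Job 3.
Demand: 3 = 3.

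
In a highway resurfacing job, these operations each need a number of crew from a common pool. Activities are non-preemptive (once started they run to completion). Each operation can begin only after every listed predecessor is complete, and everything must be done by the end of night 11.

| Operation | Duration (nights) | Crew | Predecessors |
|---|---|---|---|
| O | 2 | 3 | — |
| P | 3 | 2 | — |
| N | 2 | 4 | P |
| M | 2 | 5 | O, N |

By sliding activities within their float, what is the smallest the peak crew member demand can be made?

5

Schedule O@1, P@1, N@4, M@6: n1:5  n2:5  n3:2  n4:4  n5:4  n6:5  n7:5  n8:0  n9:0  n10:0  n11:0 — peak 5.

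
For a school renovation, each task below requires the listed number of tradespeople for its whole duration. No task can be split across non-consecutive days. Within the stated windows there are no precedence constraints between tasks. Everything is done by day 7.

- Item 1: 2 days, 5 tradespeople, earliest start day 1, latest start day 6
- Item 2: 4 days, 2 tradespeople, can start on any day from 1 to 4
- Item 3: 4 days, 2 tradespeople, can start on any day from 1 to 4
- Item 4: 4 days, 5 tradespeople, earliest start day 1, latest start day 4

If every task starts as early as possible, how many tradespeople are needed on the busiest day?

14

Early-start schedule: Item 1@1, Item 2@1, Item 3@1, Item 4@1.
Load per day: day 1: 14, day 2: 14, day 3: 9, day 4: 9, day 5: 0, day 6: 0, day 7: 0.
Peak is 14.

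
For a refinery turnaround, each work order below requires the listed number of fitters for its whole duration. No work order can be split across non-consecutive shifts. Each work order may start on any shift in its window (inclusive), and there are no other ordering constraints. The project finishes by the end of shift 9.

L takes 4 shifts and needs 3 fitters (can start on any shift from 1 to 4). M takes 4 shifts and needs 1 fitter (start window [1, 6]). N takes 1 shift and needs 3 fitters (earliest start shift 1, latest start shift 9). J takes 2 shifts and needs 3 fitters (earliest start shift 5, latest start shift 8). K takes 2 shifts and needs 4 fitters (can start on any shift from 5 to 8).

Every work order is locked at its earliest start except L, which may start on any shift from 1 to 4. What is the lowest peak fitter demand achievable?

7

L@1: s1:7  s2:4  s3:4  s4:4  s5:7  s6:7  s7:0  s8:0  s9:0 → peak 7
L@2: s1:4  s2:4  s3:4  s4:4  s5:10  s6:7  s7:0  s8:0  s9:0 → peak 10
L@3: s1:4  s2:1  s3:4  s4:4  s5:10  s6:10  s7:0  s8:0  s9:0 → peak 10
L@4: s1:4  s2:1  s3:1  s4:4  s5:10  s6:10  s7:3  s8:0  s9:0 → peak 10
Best is L@1, peak 7.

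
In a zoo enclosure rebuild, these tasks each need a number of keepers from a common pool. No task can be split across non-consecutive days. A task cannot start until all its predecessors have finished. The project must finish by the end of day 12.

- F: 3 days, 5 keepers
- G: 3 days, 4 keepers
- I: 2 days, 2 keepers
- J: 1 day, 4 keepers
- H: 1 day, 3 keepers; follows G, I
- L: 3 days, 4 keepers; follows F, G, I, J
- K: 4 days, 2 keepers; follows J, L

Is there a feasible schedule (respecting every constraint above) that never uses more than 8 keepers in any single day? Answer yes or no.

no

The minimum achievable peak is 9; 8 < 9, so no feasible schedule stays within the cap.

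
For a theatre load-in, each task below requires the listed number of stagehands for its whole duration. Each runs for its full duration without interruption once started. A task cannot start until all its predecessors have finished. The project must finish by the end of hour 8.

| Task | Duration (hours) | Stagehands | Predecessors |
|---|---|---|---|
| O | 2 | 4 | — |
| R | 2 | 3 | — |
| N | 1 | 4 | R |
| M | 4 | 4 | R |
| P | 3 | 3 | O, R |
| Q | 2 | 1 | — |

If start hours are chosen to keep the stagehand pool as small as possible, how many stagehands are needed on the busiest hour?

7

Early-start (O@1, R@1, N@3, M@3, P@3, Q@1) gives peak 11: h1:8  h2:8  h3:11  h4:7  h5:7  h6:4  h7:0  h8:0.
Shift M→4, Q→6.
Schedule O@1, R@1, N@3, M@4, P@3, Q@6: h1:7  h2:7  h3:7  h4:7  h5:7  h6:5  h7:5  h8:0 — peak 7.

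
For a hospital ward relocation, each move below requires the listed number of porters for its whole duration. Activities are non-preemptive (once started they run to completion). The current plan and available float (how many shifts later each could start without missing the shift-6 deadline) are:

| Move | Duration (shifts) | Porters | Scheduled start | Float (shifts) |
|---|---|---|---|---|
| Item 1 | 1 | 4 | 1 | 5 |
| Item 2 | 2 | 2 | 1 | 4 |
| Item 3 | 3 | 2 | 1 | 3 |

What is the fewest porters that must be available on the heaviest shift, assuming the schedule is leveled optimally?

Early-start (Item 1@1, Item 2@1, Item 3@1) gives peak 8: s1:8  s2:4  s3:2  s4:0  s5:0  s6:0.
Shift Item 2→2, Item 3→2.
Schedule Item 1@1, Item 2@2, Item 3@2: s1:4  s2:4  s3:4  s4:2  s5:0  s6:0 — peak 4.

4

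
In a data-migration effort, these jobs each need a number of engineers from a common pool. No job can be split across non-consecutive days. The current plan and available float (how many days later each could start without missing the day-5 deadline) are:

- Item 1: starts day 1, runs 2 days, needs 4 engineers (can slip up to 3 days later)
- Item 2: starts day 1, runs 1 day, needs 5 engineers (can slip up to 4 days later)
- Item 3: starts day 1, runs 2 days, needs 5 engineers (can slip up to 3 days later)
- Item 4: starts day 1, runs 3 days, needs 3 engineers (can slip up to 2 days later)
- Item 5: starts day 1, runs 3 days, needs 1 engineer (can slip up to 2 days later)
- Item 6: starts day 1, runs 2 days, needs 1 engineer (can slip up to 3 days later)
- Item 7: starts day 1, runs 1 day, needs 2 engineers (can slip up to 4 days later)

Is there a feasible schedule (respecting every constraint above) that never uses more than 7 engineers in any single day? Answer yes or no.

no

Total engineer-days = 39; over 5 days the average is 39/5 > 7, so some day must exceed 7.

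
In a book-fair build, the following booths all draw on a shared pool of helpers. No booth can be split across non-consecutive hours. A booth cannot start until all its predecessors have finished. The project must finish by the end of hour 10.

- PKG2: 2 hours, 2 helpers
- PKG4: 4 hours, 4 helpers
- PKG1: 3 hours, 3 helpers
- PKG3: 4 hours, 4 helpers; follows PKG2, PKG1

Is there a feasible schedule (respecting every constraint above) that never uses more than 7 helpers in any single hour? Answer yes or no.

Schedule PKG2@1, PKG4@1, PKG1@3, PKG3@6: h1:6  h2:6  h3:7  h4:7  h5:3  h6:4  h7:4  h8:4  h9:4  h10:0 — peak 7 ≤ 7.

yes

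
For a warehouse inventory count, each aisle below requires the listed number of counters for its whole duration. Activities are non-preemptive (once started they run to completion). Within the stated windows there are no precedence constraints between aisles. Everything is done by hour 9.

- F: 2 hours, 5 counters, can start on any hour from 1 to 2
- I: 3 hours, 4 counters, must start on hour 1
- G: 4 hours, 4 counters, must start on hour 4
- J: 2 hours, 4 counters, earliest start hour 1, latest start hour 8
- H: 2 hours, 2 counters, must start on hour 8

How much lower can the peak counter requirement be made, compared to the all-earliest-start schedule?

Early-start peak: h1:13  h2:13  h3:4  h4:4  h5:4  h6:4  h7:4  h8:2  h9:2 ⇒ 13.
Leveled (F@1, I@1, G@4, J@3, H@8): h1:9  h2:9  h3:8  h4:8  h5:4  h6:4  h7:4  h8:2  h9:2 ⇒ 9.
Reduction 13 − 9 = 4.

4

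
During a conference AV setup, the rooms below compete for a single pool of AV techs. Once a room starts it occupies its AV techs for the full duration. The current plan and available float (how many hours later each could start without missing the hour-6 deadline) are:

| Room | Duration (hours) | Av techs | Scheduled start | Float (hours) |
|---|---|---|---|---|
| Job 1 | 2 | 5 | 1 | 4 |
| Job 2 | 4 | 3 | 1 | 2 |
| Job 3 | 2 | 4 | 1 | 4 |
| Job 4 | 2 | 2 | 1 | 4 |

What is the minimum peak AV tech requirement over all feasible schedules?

7

Early-start (Job 1@1, Job 2@1, Job 3@1, Job 4@1) gives peak 14: h1:14  h2:14  h3:3  h4:3  h5:0  h6:0.
Shift Job 2→3, Job 3→3.
Schedule Job 1@1, Job 2@3, Job 3@3, Job 4@1: h1:7  h2:7  h3:7  h4:7  h5:3  h6:3 — peak 7.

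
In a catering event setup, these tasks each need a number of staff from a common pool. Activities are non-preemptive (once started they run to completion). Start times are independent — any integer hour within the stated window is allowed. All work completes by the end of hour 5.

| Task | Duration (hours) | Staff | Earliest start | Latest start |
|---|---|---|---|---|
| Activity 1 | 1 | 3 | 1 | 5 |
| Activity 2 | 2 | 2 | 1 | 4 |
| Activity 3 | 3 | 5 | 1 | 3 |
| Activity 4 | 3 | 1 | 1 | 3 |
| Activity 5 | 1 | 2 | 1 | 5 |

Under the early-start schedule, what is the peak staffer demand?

13

Early-start schedule: Activity 1@1, Activity 2@1, Activity 3@1, Activity 4@1, Activity 5@1.
Load per hour: hour 1: 13, hour 2: 8, hour 3: 6, hour 4: 0, hour 5: 0.
Peak is 13.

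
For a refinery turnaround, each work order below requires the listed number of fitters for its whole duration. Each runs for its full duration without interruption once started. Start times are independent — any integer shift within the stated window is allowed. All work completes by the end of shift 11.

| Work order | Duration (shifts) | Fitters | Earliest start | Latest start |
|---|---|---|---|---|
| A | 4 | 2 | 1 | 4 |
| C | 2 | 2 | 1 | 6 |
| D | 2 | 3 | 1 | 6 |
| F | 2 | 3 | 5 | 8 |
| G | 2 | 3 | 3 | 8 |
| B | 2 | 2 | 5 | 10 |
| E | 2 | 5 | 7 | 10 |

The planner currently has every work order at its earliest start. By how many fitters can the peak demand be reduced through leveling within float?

Early-start peak: s1:7  s2:7  s3:5  s4:5  s5:5  s6:5  s7:5  s8:5  s9:0  s10:0  s11:0 ⇒ 7.
Leveled (A@1, C@1, D@3, F@5, G@7, B@5, E@9): s1:4  s2:4  s3:5  s4:5  s5:5  s6:5  s7:3  s8:3  s9:5  s10:5  s11:0 ⇒ 5.
Reduction 7 − 5 = 2.

2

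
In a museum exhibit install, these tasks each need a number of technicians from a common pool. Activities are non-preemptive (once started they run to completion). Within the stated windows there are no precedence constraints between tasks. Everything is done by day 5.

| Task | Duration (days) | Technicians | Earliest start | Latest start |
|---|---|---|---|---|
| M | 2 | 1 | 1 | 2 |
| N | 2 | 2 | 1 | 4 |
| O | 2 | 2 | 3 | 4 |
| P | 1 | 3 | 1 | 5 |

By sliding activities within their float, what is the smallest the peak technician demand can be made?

3

Early-start (M@1, N@1, O@3, P@1) gives peak 6: d1:6  d2:3  d3:2  d4:2  d5:0.
Shift P→5.
Schedule M@1, N@1, O@3, P@5: d1:3  d2:3  d3:2  d4:2  d5:3 — peak 3.
Total technician-days = 13 over 5 days ⇒ peak ≥ ⌈13/5⌉ = 3, so 3 is optimal.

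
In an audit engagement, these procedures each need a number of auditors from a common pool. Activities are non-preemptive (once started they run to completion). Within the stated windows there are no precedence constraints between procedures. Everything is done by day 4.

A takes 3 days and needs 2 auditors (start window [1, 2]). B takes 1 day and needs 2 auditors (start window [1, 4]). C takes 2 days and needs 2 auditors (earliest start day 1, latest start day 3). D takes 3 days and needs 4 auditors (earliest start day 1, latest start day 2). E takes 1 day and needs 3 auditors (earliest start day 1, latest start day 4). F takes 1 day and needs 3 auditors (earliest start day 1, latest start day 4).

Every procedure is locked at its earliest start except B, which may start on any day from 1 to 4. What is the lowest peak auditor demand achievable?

14

B@1: d1:16  d2:8  d3:6  d4:0 → peak 16
B@2: d1:14  d2:10  d3:6  d4:0 → peak 14
B@3: d1:14  d2:8  d3:8  d4:0 → peak 14
B@4: d1:14  d2:8  d3:6  d4:2 → peak 14
Best is B@2, peak 14.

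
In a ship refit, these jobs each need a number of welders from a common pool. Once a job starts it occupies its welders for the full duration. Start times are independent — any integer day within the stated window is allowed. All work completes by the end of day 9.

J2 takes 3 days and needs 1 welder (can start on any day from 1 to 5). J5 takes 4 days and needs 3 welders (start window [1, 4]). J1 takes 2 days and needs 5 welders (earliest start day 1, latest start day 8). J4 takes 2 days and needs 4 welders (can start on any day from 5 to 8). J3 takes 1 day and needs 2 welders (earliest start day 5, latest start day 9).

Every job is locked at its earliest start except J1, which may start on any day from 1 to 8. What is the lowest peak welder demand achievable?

6

J1@1: d1:9  d2:9  d3:4  d4:3  d5:6  d6:4  d7:0  d8:0  d9:0 → peak 9
J1@2: d1:4  d2:9  d3:9  d4:3  d5:6  d6:4  d7:0  d8:0  d9:0 → peak 9
J1@3: d1:4  d2:4  d3:9  d4:8  d5:6  d6:4  d7:0  d8:0  d9:0 → peak 9
J1@4: d1:4  d2:4  d3:4  d4:8  d5:11  d6:4  d7:0  d8:0  d9:0 → peak 11
J1@5: d1:4  d2:4  d3:4  d4:3  d5:11  d6:9  d7:0  d8:0  d9:0 → peak 11
J1@6: d1:4  d2:4  d3:4  d4:3  d5:6  d6:9  d7:5  d8:0  d9:0 → peak 9
J1@7: d1:4  d2:4  d3:4  d4:3  d5:6  d6:4  d7:5  d8:5  d9:0 → peak 6
J1@8: d1:4  d2:4  d3:4  d4:3  d5:6  d6:4  d7:0  d8:5  d9:5 → peak 6
Best is J1@7, peak 6.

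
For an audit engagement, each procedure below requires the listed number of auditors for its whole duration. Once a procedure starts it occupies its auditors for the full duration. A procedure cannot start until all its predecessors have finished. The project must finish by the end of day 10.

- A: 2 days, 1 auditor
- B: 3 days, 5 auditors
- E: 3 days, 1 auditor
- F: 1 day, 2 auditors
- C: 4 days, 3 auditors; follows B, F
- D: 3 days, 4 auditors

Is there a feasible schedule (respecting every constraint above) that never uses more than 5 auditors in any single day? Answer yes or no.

no

The minimum achievable peak is 6; 5 < 6, so no feasible schedule stays within the cap.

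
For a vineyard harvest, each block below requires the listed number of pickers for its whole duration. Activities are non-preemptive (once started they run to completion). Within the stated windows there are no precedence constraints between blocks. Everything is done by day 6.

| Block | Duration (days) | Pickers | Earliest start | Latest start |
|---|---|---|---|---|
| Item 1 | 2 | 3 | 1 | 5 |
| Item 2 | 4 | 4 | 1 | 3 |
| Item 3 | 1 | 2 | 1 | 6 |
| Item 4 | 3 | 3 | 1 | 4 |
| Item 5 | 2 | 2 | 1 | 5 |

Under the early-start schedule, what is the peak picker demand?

14

Early-start schedule: Item 1@1, Item 2@1, Item 3@1, Item 4@1, Item 5@1.
Load per day: day 1: 14, day 2: 12, day 3: 7, day 4: 4, day 5: 0, day 6: 0.
Peak is 14.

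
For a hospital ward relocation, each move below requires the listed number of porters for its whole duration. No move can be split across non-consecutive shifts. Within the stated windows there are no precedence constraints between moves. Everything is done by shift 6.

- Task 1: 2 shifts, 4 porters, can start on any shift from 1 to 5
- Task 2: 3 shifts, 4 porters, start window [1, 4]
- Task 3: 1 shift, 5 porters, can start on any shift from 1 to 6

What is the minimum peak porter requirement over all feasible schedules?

5

Early-start (Task 1@1, Task 2@1, Task 3@1) gives peak 13: s1:13  s2:8  s3:4  s4:0  s5:0  s6:0.
Shift Task 2→3, Task 3→6.
Schedule Task 1@1, Task 2@3, Task 3@6: s1:4  s2:4  s3:4  s4:4  s5:4  s6:5 — peak 5.
Total porter-shifts = 25 over 6 shifts ⇒ peak ≥ ⌈25/6⌉ = 5, so 5 is optimal.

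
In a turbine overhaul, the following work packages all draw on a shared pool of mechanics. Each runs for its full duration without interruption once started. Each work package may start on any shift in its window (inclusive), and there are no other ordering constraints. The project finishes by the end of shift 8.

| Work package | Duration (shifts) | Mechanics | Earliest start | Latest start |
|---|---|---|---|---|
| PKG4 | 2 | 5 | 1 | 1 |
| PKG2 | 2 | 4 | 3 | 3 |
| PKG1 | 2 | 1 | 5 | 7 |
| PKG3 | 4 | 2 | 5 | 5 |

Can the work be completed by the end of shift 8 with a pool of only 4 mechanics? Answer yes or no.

no

The minimum achievable peak is 5; 4 < 5, so no feasible schedule stays within the cap.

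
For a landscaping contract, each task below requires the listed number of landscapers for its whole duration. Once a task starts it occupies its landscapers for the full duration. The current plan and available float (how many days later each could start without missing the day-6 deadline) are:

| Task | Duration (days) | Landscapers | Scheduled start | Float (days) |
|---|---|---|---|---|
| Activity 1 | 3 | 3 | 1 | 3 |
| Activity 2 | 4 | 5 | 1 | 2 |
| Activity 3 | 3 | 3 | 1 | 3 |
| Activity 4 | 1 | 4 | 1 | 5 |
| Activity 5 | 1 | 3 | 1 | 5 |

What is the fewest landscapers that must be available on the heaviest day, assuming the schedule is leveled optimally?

Early-start (Activity 1@1, Activity 2@1, Activity 3@1, Activity 4@1, Activity 5@1) gives peak 18: d1:18  d2:11  d3:11  d4:5  d5:0  d6:0.
Shift Activity 3→4, Activity 4→5, Activity 5→6.
Schedule Activity 1@1, Activity 2@1, Activity 3@4, Activity 4@5, Activity 5@6: d1:8  d2:8  d3:8  d4:8  d5:7  d6:6 — peak 8.
Total landscaper-days = 45 over 6 days ⇒ peak ≥ ⌈45/6⌉ = 8, so 8 is optimal.

8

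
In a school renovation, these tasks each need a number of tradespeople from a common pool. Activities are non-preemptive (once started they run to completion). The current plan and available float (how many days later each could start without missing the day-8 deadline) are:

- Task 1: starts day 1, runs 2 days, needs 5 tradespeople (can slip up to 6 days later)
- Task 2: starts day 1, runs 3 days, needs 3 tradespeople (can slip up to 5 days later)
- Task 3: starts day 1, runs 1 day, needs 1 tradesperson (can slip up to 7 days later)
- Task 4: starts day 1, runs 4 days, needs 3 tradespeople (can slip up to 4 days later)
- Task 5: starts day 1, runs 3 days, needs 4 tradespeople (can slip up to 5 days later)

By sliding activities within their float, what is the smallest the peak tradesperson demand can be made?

Early-start (Task 1@1, Task 2@1, Task 3@1, Task 4@1, Task 5@1) gives peak 16: d1:16  d2:15  d3:10  d4:3  d5:0  d6:0  d7:0  d8:0.
Shift Task 2→3, Task 4→3, Task 5→6.
Schedule Task 1@1, Task 2@3, Task 3@1, Task 4@3, Task 5@6: d1:6  d2:5  d3:6  d4:6  d5:6  d6:7  d7:4  d8:4 — peak 7.

7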